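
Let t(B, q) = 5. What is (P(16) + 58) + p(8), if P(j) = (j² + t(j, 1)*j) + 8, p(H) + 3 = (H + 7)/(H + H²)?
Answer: 9581/24 ≈ 399.21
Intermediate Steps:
p(H) = -3 + (7 + H)/(H + H²) (p(H) = -3 + (H + 7)/(H + H²) = -3 + (7 + H)/(H + H²))
P(j) = 8 + j² + 5*j (P(j) = (j² + 5*j) + 8 = 8 + j² + 5*j)
(P(16) + 58) + p(8) = ((8 + 16² + 5*16) + 58) + (7 - 3*8² - 2*8)/(8*(1 + 8)) = ((8 + 256 + 80) + 58) + (⅛)*(7 - 3*64 - 16)/9 = (344 + 58) + (⅛)*(⅑)*(7 - 192 - 16) = 402 + (⅛)*(⅑)*(-201) = 402 - 67/24 = 9581/24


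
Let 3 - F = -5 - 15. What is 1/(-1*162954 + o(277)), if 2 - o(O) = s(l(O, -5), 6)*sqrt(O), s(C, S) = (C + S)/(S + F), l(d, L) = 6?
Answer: -17130329/2791421366222 + 87*sqrt(277)/5582842732444 ≈ -6.1365e-6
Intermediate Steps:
F = 23 (F = 3 - (-5 - 15) = 3 - 1*(-20) = 3 + 20 = 23)
s(C, S) = (C + S)/(23 + S) (s(C, S) = (C + S)/(S + 23) = (C + S)/(23 + S))
o(O) = 2 - 12*sqrt(O)/29 (o(O) = 2 - (6 + 6)/(23 + 6)*sqrt(O) = 2 - 12/29*sqrt(O) = 2 - (1/29)*12*sqrt(O) = 2 - 12*sqrt(O)/29)
1/(-1*162954 + o(277)) = 1/(-1*162954 + (2 - 12*sqrt(277)/29)) = 1/(-162954 + (2 - 12*sqrt(277)/29)) = 1/(-162952 - 12*sqrt(277)/29)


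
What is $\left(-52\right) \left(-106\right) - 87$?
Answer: $5425$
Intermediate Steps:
$\left(-52\right) \left(-106\right) - 87 = 5512 - 87 = 5425$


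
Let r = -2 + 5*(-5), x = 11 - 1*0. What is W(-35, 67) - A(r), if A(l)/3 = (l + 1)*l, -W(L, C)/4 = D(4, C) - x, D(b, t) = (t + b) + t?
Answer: -2614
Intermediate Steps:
x = 11 (x = 11 + 0 = 11)
D(b, t) = b + 2*t (D(b, t) = (b + t) + t = b + 2*t)
W(L, C) = 28 - 8*C (W(L, C) = -4*((4 + 2*C) - 1*11) = -4*((4 + 2*C) - 11) = -4*(-7 + 2*C) = 28 - 8*C)
r = -27 (r = -2 - 25 = -27)
A(l) = 3*l*(1 + l) (A(l) = 3*((l + 1)*l) = 3*((1 + l)*l) = 3*(l*(1 + l)) = 3*l*(1 + l))
W(-35, 67) - A(r) = (28 - 8*67) - 3*(-27)*(1 - 27) = (28 - 536) - 3*(-27)*(-26) = -508 - 1*2106 = -508 - 2106 = -2614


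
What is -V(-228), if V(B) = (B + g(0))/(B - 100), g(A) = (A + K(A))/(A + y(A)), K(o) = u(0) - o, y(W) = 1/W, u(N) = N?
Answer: -57/82 ≈ -0.69512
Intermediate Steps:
K(o) = -o (K(o) = 0 - o = -o)
g(A) = 0 (g(A) = (A - A)/(A + 1/A) = 0/(A + 1/A) = 0)
V(B) = B/(-100 + B) (V(B) = (B + 0)/(B - 100) = B/(-100 + B))
-V(-228) = -(-228)/(-100 - 228) = -(-228)/(-328) = -(-228)*(-1)/328 = -1*57/82 = -57/82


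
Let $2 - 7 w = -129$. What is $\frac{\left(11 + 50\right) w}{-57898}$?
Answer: $- \frac{7991}{405286} \approx -0.019717$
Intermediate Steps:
$w = \frac{131}{7}$ ($w = \frac{2}{7} - - \frac{129}{7} = \frac{2}{7} + \frac{129}{7} = \frac{131}{7} \approx 18.714$)
$\frac{\left(11 + 50\right) w}{-57898} = \frac{\left(11 + 50\right) \frac{131}{7}}{-57898} = 61 \cdot \frac{131}{7} \left(- \frac{1}{57898}\right) = \frac{7991}{7} \left(- \frac{1}{57898}\right) = - \frac{7991}{405286}$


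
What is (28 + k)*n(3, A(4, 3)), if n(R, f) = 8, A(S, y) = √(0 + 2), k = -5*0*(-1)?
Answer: 224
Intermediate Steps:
k = 0 (k = 0*(-1) = 0)
A(S, y) = √2
(28 + k)*n(3, A(4, 3)) = (28 + 0)*8 = 28*8 = 224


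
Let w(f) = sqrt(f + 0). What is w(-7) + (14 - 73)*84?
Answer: -4956 + I*sqrt(7) ≈ -4956.0 + 2.6458*I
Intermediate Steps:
w(f) = sqrt(f)
w(-7) + (14 - 73)*84 = sqrt(-7) + (14 - 73)*84 = I*sqrt(7) - 59*84 = I*sqrt(7) - 4956 = -4956 + I*sqrt(7)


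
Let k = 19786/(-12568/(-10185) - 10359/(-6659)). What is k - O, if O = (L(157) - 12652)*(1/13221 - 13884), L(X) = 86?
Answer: -436387122311532745976/2501369927667 ≈ -1.7446e+8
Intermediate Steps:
O = 2306619521458/13221 (O = (86 - 12652)*(1/13221 - 13884) = -12566*(1/13221 - 13884) = -12566*(-183560363/13221) = 2306619521458/13221 ≈ 1.7447e+8)
k = 1341924410190/189196727 (k = 19786/(-12568*(-1/10185) - 10359*(-1/6659)) = 19786/(12568/10185 + 10359/6659) = 19786/(189196727/67821915) = 19786*(67821915/189196727) = 1341924410190/189196727 ≈ 7092.8)
k - O = 1341924410190/189196727 - 1*2306619521458/13221 = 1341924410190/189196727 - 2306619521458/13221 = -436387122311532745976/2501369927667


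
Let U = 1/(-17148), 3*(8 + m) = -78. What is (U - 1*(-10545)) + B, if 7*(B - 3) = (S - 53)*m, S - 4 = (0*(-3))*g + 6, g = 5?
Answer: 1291210097/120036 ≈ 10757.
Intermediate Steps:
m = -34 (m = -8 + (⅓)*(-78) = -8 - 26 = -34)
S = 10 (S = 4 + ((0*(-3))*5 + 6) = 4 + (0*5 + 6) = 4 + (0 + 6) = 4 + 6 = 10)
B = 1483/7 (B = 3 + ((10 - 53)*(-34))/7 = 3 + (-43*(-34))/7 = 3 + (⅐)*1462 = 3 + 1462/7 = 1483/7 ≈ 211.86)
U = -1/17148 ≈ -5.8316e-5
(U - 1*(-10545)) + B = (-1/17148 - 1*(-10545)) + 1483/7 = (-1/17148 + 10545) + 1483/7 = 180825659/17148 + 1483/7 = 1291210097/120036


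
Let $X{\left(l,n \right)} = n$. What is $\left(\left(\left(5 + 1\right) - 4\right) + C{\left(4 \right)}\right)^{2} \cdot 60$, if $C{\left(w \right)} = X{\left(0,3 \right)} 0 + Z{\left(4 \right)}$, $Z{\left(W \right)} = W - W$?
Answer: $240$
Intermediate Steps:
$Z{\left(W \right)} = 0$
$C{\left(w \right)} = 0$ ($C{\left(w \right)} = 3 \cdot 0 + 0 = 0 + 0 = 0$)
$\left(\left(\left(5 + 1\right) - 4\right) + C{\left(4 \right)}\right)^{2} \cdot 60 = \left(\left(\left(5 + 1\right) - 4\right) + 0\right)^{2} \cdot 60 = \left(\left(6 - 4\right) + 0\right)^{2} \cdot 60 = \left(2 + 0\right)^{2} \cdot 60 = 2^{2} \cdot 60 = 4 \cdot 60 = 240$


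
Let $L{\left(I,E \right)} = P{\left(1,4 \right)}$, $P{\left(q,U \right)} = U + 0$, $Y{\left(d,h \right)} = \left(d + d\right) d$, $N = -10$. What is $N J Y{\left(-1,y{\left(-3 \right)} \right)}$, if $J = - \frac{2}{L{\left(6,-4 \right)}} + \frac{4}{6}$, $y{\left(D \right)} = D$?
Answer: $- \frac{10}{3} \approx -3.3333$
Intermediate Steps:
$Y{\left(d,h \right)} = 2 d^{2}$ ($Y{\left(d,h \right)} = 2 d d = 2 d^{2}$)
$P{\left(q,U \right)} = U$
$L{\left(I,E \right)} = 4$
$J = \frac{1}{6}$ ($J = - \frac{2}{4} + \frac{4}{6} = \left(-2\right) \frac{1}{4} + 4 \cdot \frac{1}{6} = - \frac{1}{2} + \frac{2}{3} = \frac{1}{6} \approx 0.16667$)
$N J Y{\left(-1,y{\left(-3 \right)} \right)} = \left(-10\right) \frac{1}{6} \cdot 2 \left(-1\right)^{2} = - \frac{5 \cdot 2 \cdot 1}{3} = \left(- \frac{5}{3}\right) 2 = - \frac{10}{3}$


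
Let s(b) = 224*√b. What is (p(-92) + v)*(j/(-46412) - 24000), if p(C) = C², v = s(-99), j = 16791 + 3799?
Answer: -2357030576440/11603 - 187136643120*I*√11/11603 ≈ -2.0314e+8 - 5.3492e+7*I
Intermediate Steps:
j = 20590
v = 672*I*√11 (v = 224*√(-99) = 224*(3*I*√11) = 672*I*√11 ≈ 2228.8*I)
(p(-92) + v)*(j/(-46412) - 24000) = ((-92)² + 672*I*√11)*(20590/(-46412) - 24000) = (8464 + 672*I*√11)*(20590*(-1/46412) - 24000) = (8464 + 672*I*√11)*(-10295/23206 - 24000) = (8464 + 672*I*√11)*(-556954295/23206) = -2357030576440/11603 - 187136643120*I*√11/11603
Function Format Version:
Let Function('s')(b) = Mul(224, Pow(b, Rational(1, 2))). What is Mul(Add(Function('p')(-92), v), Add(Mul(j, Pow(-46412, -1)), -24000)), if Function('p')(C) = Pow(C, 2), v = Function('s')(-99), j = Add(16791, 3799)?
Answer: Add(Rational(-2357030576440, 11603), Mul(Rational(-187136643120, 11603), I, Pow(11, Rational(1, 2)))) ≈ Add(-2.0314e+8, Mul(-5.3492e+7, I))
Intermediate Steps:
j = 20590
v = Mul(672, I, Pow(11, Rational(1, 2))) (v = Mul(224, Pow(-99, Rational(1, 2))) = Mul(224, Mul(3, I, Pow(11, Rational(1, 2)))) = Mul(672, I, Pow(11, Rational(1, 2))) ≈ Mul(2228.8, I))
Mul(Add(Function('p')(-92), v), Add(Mul(j, Pow(-46412, -1)), -24000)) = Mul(Add(Pow(-92, 2), Mul(672, I, Pow(11, Rational(1, 2)))), Add(Mul(20590, Pow(-46412, -1)), -24000)) = Mul(Add(8464, Mul(672, I, Pow(11, Rational(1, 2)))), Add(Mul(20590, Rational(-1, 46412)), -24000)) = Mul(Add(8464, Mul(672, I, Pow(11, Rational(1, 2)))), Add(Rational(-10295, 23206), -24000)) = Mul(Add(8464, Mul(672, I, Pow(11, Rational(1, 2)))), Rational(-556954295, 23206)) = Add(Rational(-2357030576440, 11603), Mul(Rational(-187136643120, 11603), I, Pow(11, Rational(1, 2))))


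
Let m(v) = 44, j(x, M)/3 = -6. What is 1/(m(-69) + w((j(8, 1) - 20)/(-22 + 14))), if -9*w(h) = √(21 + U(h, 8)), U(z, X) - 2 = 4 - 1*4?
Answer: 3564/156793 + 9*√23/156793 ≈ 0.023006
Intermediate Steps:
U(z, X) = 2 (U(z, X) = 2 + (4 - 1*4) = 2 + (4 - 4) = 2 + 0 = 2)
j(x, M) = -18 (j(x, M) = 3*(-6) = -18)
w(h) = -√23/9 (w(h) = -√(21 + 2)/9 = -√23/9)
1/(m(-69) + w((j(8, 1) - 20)/(-22 + 14))) = 1/(44 - √23/9)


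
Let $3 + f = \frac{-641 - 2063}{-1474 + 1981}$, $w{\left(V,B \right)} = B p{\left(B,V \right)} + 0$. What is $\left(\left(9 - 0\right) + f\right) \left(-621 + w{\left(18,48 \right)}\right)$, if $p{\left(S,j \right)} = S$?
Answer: $1122$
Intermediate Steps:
$w{\left(V,B \right)} = B^{2}$ ($w{\left(V,B \right)} = B B + 0 = B^{2} + 0 = B^{2}$)
$f = - \frac{25}{3}$ ($f = -3 + \frac{-641 - 2063}{-1474 + 1981} = -3 - \frac{2704}{507} = -3 - \frac{16}{3} = - \frac{25}{3} \approx -8.3333$)
$\left(\left(9 - 0\right) + f\right) \left(-621 + w{\left(18,48 \right)}\right) = \left(\left(9 - 0\right) - \frac{25}{3}\right) \left(-621 + 48^{2}\right) = \left(\left(9 + 0\right) - \frac{25}{3}\right) \left(-621 + 2304\right) = \left(9 - \frac{25}{3}\right) 1683 = \frac{2}{3} \cdot 1683 = 1122$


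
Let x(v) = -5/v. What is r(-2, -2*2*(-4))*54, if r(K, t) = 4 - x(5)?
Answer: 270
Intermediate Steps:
r(K, t) = 5 (r(K, t) = 4 - (-5)/5 = 4 - 1*(-1) = 4 + 1 = 5)
r(-2, -2*2*(-4))*54 = 5*54 = 270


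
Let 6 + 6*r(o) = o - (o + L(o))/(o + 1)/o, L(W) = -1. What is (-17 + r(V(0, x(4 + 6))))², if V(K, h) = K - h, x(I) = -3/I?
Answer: 1705937809/5475600 ≈ 311.55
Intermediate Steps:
r(o) = -1 + o/6 - (-1 + o)/(6*o*(1 + o)) (r(o) = -1 + (o - (o - 1)/(o + 1)/o)/6 = -1 + (o - (-1 + o)/(1 + o)/o)/6 = -1 + (o - (-1 + o)/(o*(1 + o)))/6 = -1 + (o/6 - (-1 + o)/(6*o*(1 + o))) = -1 + o/6 - (-1 + o)/(6*o*(1 + o)))
(-17 + r(V(0, x(4 + 6))))² = (-17 + (1 + (0 - (-3)/(4 + 6))³ - 7*(0 - (-3)/(4 + 6)) - 5*(0 - (-3)/(4 + 6))²)/(6*(0 - (-3)/(4 + 6))*(1 + (0 - (-3)/(4 + 6)))))² = (-17 + (1 + (0 - (-3)/10)³ - 7*(0 - (-3)/10) - 5*(0 - (-3)/10)²)/(6*(0 - (-3)/10)*(1 + (0 - (-3)/10))))² = (-17 + (1 + (0 - 1*(-3/10))³ - 7*(0 - 1*(-3/10)) - 5*(0 - 1*(-3/10))²)/(6*(0 - 1*(-3/10))*(1 + (0 - 1*(-3/10)))))² = (-17 + (1 + (0 + 3/10)³ - 7*(0 + 3/10) - 5*(0 + 3/10)²)/(6*(0 + 3/10)*(1 + (0 + 3/10))))² = (-17 + (1 + (3/10)³ - 7*3/10 - 5*(3/10)²)/(6*(3/10)*(1 + 3/10)))² = (-17 + (⅙)*(10/3)*(1 + 27/1000 - 21/10 - 5*9/100)/(13/10))² = (-17 + (⅙)*(10/3)*(10/13)*(1 + 27/1000 - 21/10 - 9/20))² = (-17 + (⅙)*(10/3)*(10/13)*(-1523/1000))² = (-17 - 1523/2340)² = (-41303/2340)² = 1705937809/5475600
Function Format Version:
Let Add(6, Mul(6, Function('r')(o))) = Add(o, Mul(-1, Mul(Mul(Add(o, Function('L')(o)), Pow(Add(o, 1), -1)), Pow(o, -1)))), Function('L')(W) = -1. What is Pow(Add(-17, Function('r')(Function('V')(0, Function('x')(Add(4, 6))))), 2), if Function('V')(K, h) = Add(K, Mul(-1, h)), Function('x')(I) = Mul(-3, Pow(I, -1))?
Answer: Rational(1705937809, 5475600) ≈ 311.55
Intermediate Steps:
Function('r')(o) = Add(-1, Mul(Rational(1, 6), o), Mul(Rational(-1, 6), Pow(o, -1), Pow(Add(1, o), -1), Add(-1, o))) (Function('r')(o) = Add(-1, Mul(Rational(1, 6), Add(o, Mul(-1, Mul(Mul(Add(o, -1), Pow(Add(o, 1), -1)), Pow(o, -1)))))) = Add(-1, Mul(Rational(1, 6), Add(o, Mul(-1, Mul(Mul(Add(-1, o), Pow(Add(1, o), -1)), Pow(o, -1)))))) = Add(-1, Mul(Rational(1, 6), Add(o, Mul(-1, Mul(Mul(Pow(Add(1, o), -1), Add(-1, o)), Pow(o, -1)))))) = Add(-1, Mul(Rational(1, 6), Add(o, Mul(-1, Mul(Pow(o, -1), Pow(Add(1, o), -1), Add(-1, o)))))) = Add(-1, Mul(Rational(1, 6), Add(o, Mul(-1, Pow(o, -1), Pow(Add(1, o), -1), Add(-1, o))))) = Add(-1, Add(Mul(Rational(1, 6), o), Mul(Rational(-1, 6), Pow(o, -1), Pow(Add(1, o), -1), Add(-1, o)))) = Add(-1, Mul(Rational(1, 6), o), Mul(Rational(-1, 6), Pow(o, -1), Pow(Add(1, o), -1), Add(-1, o))))
Pow(Add(-17, Function('r')(Function('V')(0, Function('x')(Add(4, 6))))), 2) = Pow(Add(-17, Mul(Rational(1, 6), Pow(Add(0, Mul(-1, Mul(-3, Pow(Add(4, 6), -1)))), -1), Pow(Add(1, Add(0, Mul(-1, Mul(-3, Pow(Add(4, 6), -1))))), -1), Add(1, Pow(Add(0, Mul(-1, Mul(-3, Pow(Add(4, 6), -1)))), 3), Mul(-7, Add(0, Mul(-1, Mul(-3, Pow(Add(4, 6), -1))))), Mul(-5, Pow(Add(0, Mul(-1, Mul(-3, Pow(Add(4, 6), -1)))), 2))))), 2) = Pow(Add(-17, Mul(Rational(1, 6), Pow(Add(0, Mul(-1, Mul(-3, Pow(10, -1)))), -1), Pow(Add(1, Add(0, Mul(-1, Mul(-3, Pow(10, -1))))), -1), Add(1, Pow(Add(0, Mul(-1, Mul(-3, Pow(10, -1)))), 3), Mul(-7, Add(0, Mul(-1, Mul(-3, Pow(10, -1))))), Mul(-5, Pow(Add(0, Mul(-1, Mul(-3, Pow(10, -1)))), 2))))), 2) = Pow(Add(-17, Mul(Rational(1, 6), Pow(Add(0, Mul(-1, Mul(-3, Rational(1, 10)))), -1), Pow(Add(1, Add(0, Mul(-1, Mul(-3, Rational(1, 10))))), -1), Add(1, Pow(Add(0, Mul(-1, Mul(-3, Rational(1, 10)))), 3), Mul(-7, Add(0, Mul(-1, Mul(-3, Rational(1, 10))))), Mul(-5, Pow(Add(0, Mul(-1, Mul(-3, Rational(1, 10)))), 2))))), 2) = Pow(Add(-17, Mul(Rational(1, 6), Pow(Add(0, Mul(-1, Rational(-3, 10))), -1), Pow(Add(1, Add(0, Mul(-1, Rational(-3, 10)))), -1), Add(1, Pow(Add(0, Mul(-1, Rational(-3, 10))), 3), Mul(-7, Add(0, Mul(-1, Rational(-3, 10)))), Mul(-5, Pow(Add(0, Mul(-1, Rational(-3, 10))), 2))))), 2) = Pow(Add(-17, Mul(Rational(1, 6), Pow(Add(0, Rational(3, 10)), -1), Pow(Add(1, Add(0, Rational(3, 10))), -1), Add(1, Pow(Add(0, Rational(3, 10)), 3), Mul(-7, Add(0, Rational(3, 10))), Mul(-5, Pow(Add(0, Rational(3, 10)), 2))))), 2) = Pow(Add(-17, Mul(Rational(1, 6), Pow(Rational(3, 10), -1), Pow(Add(1, Rational(3, 10)), -1), Add(1, Pow(Rational(3, 10), 3), Mul(-7, Rational(3, 10)), Mul(-5, Pow(Rational(3, 10), 2))))), 2) = Pow(Add(-17, Mul(Rational(1, 6), Rational(10, 3), Pow(Rational(13, 10), -1), Add(1, Rational(27, 1000), Rational(-21, 10), Mul(-5, Rational(9, 100))))), 2) = Pow(Add(-17, Mul(Rational(1, 6), Rational(10, 3), Rational(10, 13), Add(1, Rational(27, 1000), Rational(-21, 10), Rational(-9, 20)))), 2) = Pow(Add(-17, Mul(Rational(1, 6), Rational(10, 3), Rational(10, 13), Rational(-1523, 1000))), 2) = Pow(Add(-17, Rational(-1523, 2340)), 2) = Pow(Rational(-41303, 2340), 2) = Rational(1705937809, 5475600)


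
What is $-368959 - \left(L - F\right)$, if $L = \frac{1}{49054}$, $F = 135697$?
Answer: $- \frac{11442434149}{49054} \approx -2.3326 \cdot 10^{5}$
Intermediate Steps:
$L = \frac{1}{49054} \approx 2.0386 \cdot 10^{-5}$
$-368959 - \left(L - F\right) = -368959 - \left(\frac{1}{49054} - 135697\right) = -368959 - - \frac{6656480637}{49054} = -368959 + \frac{6656480637}{49054} = - \frac{11442434149}{49054}$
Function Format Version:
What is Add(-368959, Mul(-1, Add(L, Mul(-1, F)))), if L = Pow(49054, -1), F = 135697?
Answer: Rational(-11442434149, 49054) ≈ -2.3326e+5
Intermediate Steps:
L = Rational(1, 49054) ≈ 2.0386e-5
Add(-368959, Mul(-1, Add(L, Mul(-1, F)))) = Add(-368959, Mul(-1, Add(Rational(1, 49054), Mul(-1, 135697)))) = Add(-368959, Mul(-1, Add(Rational(1, 49054), -135697))) = Add(-368959, Mul(-1, Rational(-6656480637, 49054))) = Add(-368959, Rational(6656480637, 49054)) = Rational(-11442434149, 49054)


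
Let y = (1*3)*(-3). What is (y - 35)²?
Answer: 1936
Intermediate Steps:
y = -9 (y = 3*(-3) = -9)
(y - 35)² = (-9 - 35)² = (-44)² = 1936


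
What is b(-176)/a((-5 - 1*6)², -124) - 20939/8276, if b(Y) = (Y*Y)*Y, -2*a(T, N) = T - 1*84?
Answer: 90237021609/306212 ≈ 2.9469e+5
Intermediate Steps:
a(T, N) = 42 - T/2 (a(T, N) = -(T - 1*84)/2 = -(T - 84)/2 = -(-84 + T)/2 = 42 - T/2)
b(Y) = Y³ (b(Y) = Y²*Y = Y³)
b(-176)/a((-5 - 1*6)², -124) - 20939/8276 = (-176)³/(42 - (-5 - 1*6)²/2) - 20939/8276 = -5451776/(42 - (-5 - 6)²/2) - 20939*1/8276 = -5451776/(42 - ½*(-11)²) - 20939/8276 = -5451776/(42 - ½*121) - 20939/8276 = -5451776/(42 - 121/2) - 20939/8276 = -5451776/(-37/2) - 20939/8276 = -5451776*(-2/37) - 20939/8276 = 10903552/37 - 20939/8276 = 90237021609/306212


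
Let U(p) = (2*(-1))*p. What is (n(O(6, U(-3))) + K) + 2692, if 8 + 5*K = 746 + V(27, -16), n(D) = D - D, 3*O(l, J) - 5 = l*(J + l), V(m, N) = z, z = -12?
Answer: 14186/5 ≈ 2837.2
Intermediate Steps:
U(p) = -2*p
V(m, N) = -12
O(l, J) = 5/3 + l*(J + l)/3 (O(l, J) = 5/3 + (l*(J + l))/3 = 5/3 + l*(J + l)/3)
n(D) = 0
K = 726/5 (K = -8/5 + (746 - 12)/5 = -8/5 + (⅕)*734 = -8/5 + 734/5 = 726/5 ≈ 145.20)
(n(O(6, U(-3))) + K) + 2692 = (0 + 726/5) + 2692 = 726/5 + 2692 = 14186/5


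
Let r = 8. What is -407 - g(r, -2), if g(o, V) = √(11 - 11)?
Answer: -407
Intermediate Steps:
g(o, V) = 0 (g(o, V) = √0 = 0)
-407 - g(r, -2) = -407 - 1*0 = -407 + 0 = -407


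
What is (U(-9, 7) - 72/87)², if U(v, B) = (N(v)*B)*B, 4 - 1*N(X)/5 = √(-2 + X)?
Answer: 251041541/841 - 13914040*I*√11/29 ≈ 2.985e+5 - 1.5913e+6*I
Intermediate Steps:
N(X) = 20 - 5*√(-2 + X)
U(v, B) = B²*(20 - 5*√(-2 + v)) (U(v, B) = ((20 - 5*√(-2 + v))*B)*B = (B*(20 - 5*√(-2 + v)))*B = B²*(20 - 5*√(-2 + v)))
(U(-9, 7) - 72/87)² = (5*7²*(4 - √(-2 - 9)) - 72/87)² = (5*49*(4 - √(-11)) - 72*1/87)² = (5*49*(4 - I*√11) - 24/29)² = ((980 - 245*I*√11) - 24/29)² = (28396/29 - 245*I*√11)²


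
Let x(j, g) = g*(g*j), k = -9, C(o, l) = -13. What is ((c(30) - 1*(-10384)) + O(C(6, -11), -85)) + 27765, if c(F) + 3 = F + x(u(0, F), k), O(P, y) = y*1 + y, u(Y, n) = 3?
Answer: 38249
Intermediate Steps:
O(P, y) = 2*y (O(P, y) = y + y = 2*y)
x(j, g) = j*g²
c(F) = 240 + F (c(F) = -3 + (F + 3*(-9)²) = -3 + (F + 3*81) = -3 + (F + 243) = -3 + (243 + F) = 240 + F)
((c(30) - 1*(-10384)) + O(C(6, -11), -85)) + 27765 = (((240 + 30) - 1*(-10384)) + 2*(-85)) + 27765 = ((270 + 10384) - 170) + 27765 = (10654 - 170) + 27765 = 10484 + 27765 = 38249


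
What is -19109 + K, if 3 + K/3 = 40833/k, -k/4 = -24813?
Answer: -70273231/3676 ≈ -19117.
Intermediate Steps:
k = 99252 (k = -4*(-24813) = 99252)
K = -28547/3676 (K = -9 + 3*(40833/99252) = -9 + 3*(40833*(1/99252)) = -9 + 3*(4537/11028) = -9 + 4537/3676 = -28547/3676 ≈ -7.7658)
-19109 + K = -19109 - 28547/3676 = -70273231/3676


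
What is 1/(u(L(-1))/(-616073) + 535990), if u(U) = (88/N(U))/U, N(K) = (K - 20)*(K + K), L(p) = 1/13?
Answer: 159562907/85524122619598 ≈ 1.8657e-6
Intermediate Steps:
L(p) = 1/13
N(K) = 2*K*(-20 + K) (N(K) = (-20 + K)*(2*K) = 2*K*(-20 + K))
u(U) = 44/(U**2*(-20 + U)) (u(U) = (88/((2*U*(-20 + U))))/U = (88*(1/(2*U*(-20 + U))))/U = (44/(U*(-20 + U)))/U = 44/(U**2*(-20 + U)))
1/(u(L(-1))/(-616073) + 535990) = 1/((44/(13**(-2)*(-20 + 1/13)))/(-616073) + 535990) = 1/((44*169/(-259/13))*(-1/616073) + 535990) = 1/((44*169*(-13/259))*(-1/616073) + 535990) = 1/(-96668/259*(-1/616073) + 535990) = 1/(96668/159562907 + 535990) = 1/(85524122619598/159562907) = 159562907/85524122619598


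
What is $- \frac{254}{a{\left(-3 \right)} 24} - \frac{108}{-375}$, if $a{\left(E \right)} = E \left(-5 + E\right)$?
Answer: $- \frac{5507}{36000} \approx -0.15297$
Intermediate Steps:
$- \frac{254}{a{\left(-3 \right)} 24} - \frac{108}{-375} = - \frac{254}{- 3 \left(-5 - 3\right) 24} - \frac{108}{-375} = - \frac{254}{\left(-3\right) \left(-8\right) 24} - - \frac{36}{125} = - \frac{254}{24 \cdot 24} + \frac{36}{125} = - \frac{254}{576} + \frac{36}{125} = \left(-254\right) \frac{1}{576} + \frac{36}{125} = - \frac{127}{288} + \frac{36}{125} = - \frac{5507}{36000}$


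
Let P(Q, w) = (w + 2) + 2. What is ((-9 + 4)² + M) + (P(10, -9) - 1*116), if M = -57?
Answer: -153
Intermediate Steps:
P(Q, w) = 4 + w (P(Q, w) = (2 + w) + 2 = 4 + w)
((-9 + 4)² + M) + (P(10, -9) - 1*116) = ((-9 + 4)² - 57) + ((4 - 9) - 1*116) = ((-5)² - 57) + (-5 - 116) = (25 - 57) - 121 = -32 - 121 = -153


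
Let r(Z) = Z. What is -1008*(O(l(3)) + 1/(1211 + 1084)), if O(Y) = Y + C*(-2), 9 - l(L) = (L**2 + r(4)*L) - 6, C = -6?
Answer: -1542352/255 ≈ -6048.4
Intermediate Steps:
l(L) = 15 - L**2 - 4*L (l(L) = 9 - ((L**2 + 4*L) - 6) = 9 - (-6 + L**2 + 4*L) = 9 + (6 - L**2 - 4*L) = 15 - L**2 - 4*L)
O(Y) = 12 + Y (O(Y) = Y - 6*(-2) = Y + 12 = 12 + Y)
-1008*(O(l(3)) + 1/(1211 + 1084)) = -1008*((12 + (15 - 1*3**2 - 4*3)) + 1/(1211 + 1084)) = -1008*((12 + (15 - 1*9 - 12)) + 1/2295) = -1008*((12 + (15 - 9 - 12)) + 1/2295) = -1008*((12 - 6) + 1/2295) = -1008*(6 + 1/2295) = -1008*13771/2295 = -1542352/255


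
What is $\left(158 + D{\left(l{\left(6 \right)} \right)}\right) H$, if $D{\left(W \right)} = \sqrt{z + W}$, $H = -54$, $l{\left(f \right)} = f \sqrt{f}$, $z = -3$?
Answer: $-8532 - 54 \sqrt{-3 + 6 \sqrt{6}} \approx -8716.7$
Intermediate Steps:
$l{\left(f \right)} = f^{\frac{3}{2}}$
$D{\left(W \right)} = \sqrt{-3 + W}$
$\left(158 + D{\left(l{\left(6 \right)} \right)}\right) H = \left(158 + \sqrt{-3 + 6^{\frac{3}{2}}}\right) \left(-54\right) = \left(158 + \sqrt{-3 + 6 \sqrt{6}}\right) \left(-54\right) = -8532 - 54 \sqrt{-3 + 6 \sqrt{6}}$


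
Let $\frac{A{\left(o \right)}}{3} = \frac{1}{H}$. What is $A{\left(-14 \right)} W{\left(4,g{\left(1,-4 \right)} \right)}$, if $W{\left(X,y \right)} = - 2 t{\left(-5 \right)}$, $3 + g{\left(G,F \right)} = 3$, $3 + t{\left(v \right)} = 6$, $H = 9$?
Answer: $-2$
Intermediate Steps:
$t{\left(v \right)} = 3$ ($t{\left(v \right)} = -3 + 6 = 3$)
$A{\left(o \right)} = \frac{1}{3}$ ($A{\left(o \right)} = \frac{3}{9} = 3 \cdot \frac{1}{9} = \frac{1}{3}$)
$g{\left(G,F \right)} = 0$ ($g{\left(G,F \right)} = -3 + 3 = 0$)
$W{\left(X,y \right)} = -6$ ($W{\left(X,y \right)} = \left(-2\right) 3 = -6$)
$A{\left(-14 \right)} W{\left(4,g{\left(1,-4 \right)} \right)} = \frac{1}{3} \left(-6\right) = -2$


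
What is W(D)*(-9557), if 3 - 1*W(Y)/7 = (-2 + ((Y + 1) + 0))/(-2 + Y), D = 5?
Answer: -334495/3 ≈ -1.1150e+5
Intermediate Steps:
W(Y) = 21 - 7*(-1 + Y)/(-2 + Y) (W(Y) = 21 - 7*(-2 + ((Y + 1) + 0))/(-2 + Y) = 21 - 7*(-2 + ((1 + Y) + 0))/(-2 + Y) = 21 - 7*(-2 + (1 + Y))/(-2 + Y) = 21 - 7*(-1 + Y)/(-2 + Y))
W(D)*(-9557) = (7*(-5 + 2*5)/(-2 + 5))*(-9557) = (7*(-5 + 10)/3)*(-9557) = (7*(⅓)*5)*(-9557) = (35/3)*(-9557) = -334495/3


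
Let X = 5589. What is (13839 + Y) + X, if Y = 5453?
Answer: 24881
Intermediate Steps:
(13839 + Y) + X = (13839 + 5453) + 5589 = 19292 + 5589 = 24881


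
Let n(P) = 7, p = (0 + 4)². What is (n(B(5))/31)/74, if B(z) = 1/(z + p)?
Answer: 7/2294 ≈ 0.0030514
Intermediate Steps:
p = 16 (p = 4² = 16)
B(z) = 1/(16 + z) (B(z) = 1/(z + 16) = 1/(16 + z))
(n(B(5))/31)/74 = (7/31)/74 = ((1/31)*7)*(1/74) = (7/31)*(1/74) = 7/2294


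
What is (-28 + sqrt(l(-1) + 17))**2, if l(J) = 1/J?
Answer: 576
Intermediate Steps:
(-28 + sqrt(l(-1) + 17))**2 = (-28 + sqrt(1/(-1) + 17))**2 = (-28 + sqrt(-1 + 17))**2 = (-28 + sqrt(16))**2 = (-28 + 4)**2 = (-24)**2 = 576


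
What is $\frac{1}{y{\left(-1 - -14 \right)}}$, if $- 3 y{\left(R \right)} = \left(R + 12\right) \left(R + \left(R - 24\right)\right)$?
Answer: $- \frac{3}{50} \approx -0.06$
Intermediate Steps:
$y{\left(R \right)} = - \frac{\left(-24 + 2 R\right) \left(12 + R\right)}{3}$ ($y{\left(R \right)} = - \frac{\left(R + 12\right) \left(R + \left(R - 24\right)\right)}{3} = - \frac{\left(12 + R\right) \left(R + \left(-24 + R\right)\right)}{3} = - \frac{\left(12 + R\right) \left(-24 + 2 R\right)}{3} = - \frac{\left(-24 + 2 R\right) \left(12 + R\right)}{3}$)
$\frac{1}{y{\left(-1 - -14 \right)}} = \frac{1}{96 - \frac{2 \left(-1 - -14\right)^{2}}{3}} = \frac{1}{96 - \frac{2 \left(-1 + 14\right)^{2}}{3}} = \frac{1}{96 - \frac{2 \cdot 13^{2}}{3}} = \frac{1}{96 - \frac{338}{3}} = \frac{1}{- \frac{50}{3}} = - \frac{3}{50}$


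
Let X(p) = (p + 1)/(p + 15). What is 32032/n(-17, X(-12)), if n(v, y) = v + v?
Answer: -16016/17 ≈ -942.12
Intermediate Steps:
X(p) = (1 + p)/(15 + p)
n(v, y) = 2*v
32032/n(-17, X(-12)) = 32032/((2*(-17))) = 32032/(-34) = 32032*(-1/34) = -16016/17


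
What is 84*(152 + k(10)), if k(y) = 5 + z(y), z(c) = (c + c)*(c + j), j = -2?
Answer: 26628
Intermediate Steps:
z(c) = 2*c*(-2 + c) (z(c) = (c + c)*(c - 2) = (2*c)*(-2 + c) = 2*c*(-2 + c))
k(y) = 5 + 2*y*(-2 + y)
84*(152 + k(10)) = 84*(152 + (5 + 2*10*(-2 + 10))) = 84*(152 + (5 + 2*10*8)) = 84*(152 + (5 + 160)) = 84*(152 + 165) = 84*317 = 26628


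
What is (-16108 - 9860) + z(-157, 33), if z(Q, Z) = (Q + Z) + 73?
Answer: -26019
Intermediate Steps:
z(Q, Z) = 73 + Q + Z
(-16108 - 9860) + z(-157, 33) = (-16108 - 9860) + (73 - 157 + 33) = -25968 - 51 = -26019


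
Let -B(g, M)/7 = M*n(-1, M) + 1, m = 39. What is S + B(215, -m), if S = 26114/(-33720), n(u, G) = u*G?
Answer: 179377343/16860 ≈ 10639.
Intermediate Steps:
n(u, G) = G*u
B(g, M) = -7 + 7*M**2 (B(g, M) = -7*(M*(M*(-1)) + 1) = -7*(M*(-M) + 1) = -7*(-M**2 + 1) = -7*(1 - M**2) = -7 + 7*M**2)
S = -13057/16860 (S = 26114*(-1/33720) = -13057/16860 ≈ -0.77444)
S + B(215, -m) = -13057/16860 + (-7 + 7*(-1*39)**2) = -13057/16860 + (-7 + 7*(-39)**2) = -13057/16860 + (-7 + 7*1521) = -13057/16860 + (-7 + 10647) = -13057/16860 + 10640 = 179377343/16860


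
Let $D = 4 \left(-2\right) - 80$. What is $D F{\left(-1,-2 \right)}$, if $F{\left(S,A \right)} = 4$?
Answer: $-352$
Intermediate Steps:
$D = -88$ ($D = -8 - 80 = -88$)
$D F{\left(-1,-2 \right)} = \left(-88\right) 4 = -352$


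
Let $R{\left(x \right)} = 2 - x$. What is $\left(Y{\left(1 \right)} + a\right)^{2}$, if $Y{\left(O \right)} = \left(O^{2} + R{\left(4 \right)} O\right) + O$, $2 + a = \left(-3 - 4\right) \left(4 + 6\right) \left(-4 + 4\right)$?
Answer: $4$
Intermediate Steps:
$a = -2$ ($a = -2 + \left(-3 - 4\right) \left(4 + 6\right) \left(-4 + 4\right) = -2 - 7 \cdot 10 \cdot 0 = -2 - 0 = -2 + 0 = -2$)
$Y{\left(O \right)} = O^{2} - O$ ($Y{\left(O \right)} = \left(O^{2} + \left(2 - 4\right) O\right) + O = \left(O^{2} - 2 O\right) + O = O^{2} - O$)
$\left(Y{\left(1 \right)} + a\right)^{2} = \left(1 \left(-1 + 1\right) - 2\right)^{2} = \left(1 \cdot 0 - 2\right)^{2} = \left(0 - 2\right)^{2} = \left(-2\right)^{2} = 4$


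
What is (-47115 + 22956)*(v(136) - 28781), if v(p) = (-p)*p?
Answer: 1142165043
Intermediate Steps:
v(p) = -p²
(-47115 + 22956)*(v(136) - 28781) = (-47115 + 22956)*(-1*136² - 28781) = -24159*(-1*18496 - 28781) = -24159*(-18496 - 28781) = -24159*(-47277) = 1142165043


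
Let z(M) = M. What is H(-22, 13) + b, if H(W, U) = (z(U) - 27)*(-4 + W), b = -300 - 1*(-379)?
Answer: 443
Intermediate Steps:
b = 79 (b = -300 + 379 = 79)
H(W, U) = (-27 + U)*(-4 + W) (H(W, U) = (U - 27)*(-4 + W) = (-27 + U)*(-4 + W))
H(-22, 13) + b = (108 - 27*(-22) - 4*13 + 13*(-22)) + 79 = (108 + 594 - 52 - 286) + 79 = 364 + 79 = 443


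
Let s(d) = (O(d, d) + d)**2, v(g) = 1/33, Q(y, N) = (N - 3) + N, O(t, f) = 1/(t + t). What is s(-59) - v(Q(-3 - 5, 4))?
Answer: 1599937253/459492 ≈ 3482.0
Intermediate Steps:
O(t, f) = 1/(2*t)
Q(y, N) = -3 + 2*N (Q(y, N) = (-3 + N) + N = -3 + 2*N)
v(g) = 1/33
s(d) = (d + 1/(2*d))**2 (s(d) = (1/(2*d) + d)**2 = (d + 1/(2*d))**2)
s(-59) - v(Q(-3 - 5, 4)) = (-59 + (1/2)/(-59))**2 - 1*1/33 = (-59 + (1/2)*(-1/59))**2 - 1/33 = (-59 - 1/118)**2 - 1/33 = (-6963/118)**2 - 1/33 = 48483369/13924 - 1/33 = 1599937253/459492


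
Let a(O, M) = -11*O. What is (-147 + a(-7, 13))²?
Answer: 4900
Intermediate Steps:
(-147 + a(-7, 13))² = (-147 - 11*(-7))² = (-147 + 77)² = (-70)² = 4900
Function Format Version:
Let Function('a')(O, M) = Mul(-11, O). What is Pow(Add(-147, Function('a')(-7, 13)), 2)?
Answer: 4900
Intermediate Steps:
Pow(Add(-147, Function('a')(-7, 13)), 2) = Pow(Add(-147, Mul(-11, -7)), 2) = Pow(Add(-147, 77), 2) = Pow(-70, 2) = 4900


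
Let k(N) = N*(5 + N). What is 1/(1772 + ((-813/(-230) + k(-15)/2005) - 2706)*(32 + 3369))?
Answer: -92230/847506797707 ≈ -1.0883e-7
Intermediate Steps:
1/(1772 + ((-813/(-230) + k(-15)/2005) - 2706)*(32 + 3369)) = 1/(1772 + ((-813/(-230) - 15*(5 - 15)/2005) - 2706)*(32 + 3369)) = 1/(1772 + ((-813*(-1/230) - 15*(-10)*(1/2005)) - 2706)*3401) = 1/(1772 + ((813/230 + 150*(1/2005)) - 2706)*3401) = 1/(1772 + ((813/230 + 30/401) - 2706)*3401) = 1/(1772 + (332913/92230 - 2706)*3401) = 1/(1772 - 249241467/92230*3401) = 1/(1772 - 847670229267/92230) = 1/(-847506797707/92230) = -92230/847506797707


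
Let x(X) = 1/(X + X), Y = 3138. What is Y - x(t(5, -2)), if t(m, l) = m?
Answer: 31379/10 ≈ 3137.9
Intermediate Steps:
x(X) = 1/(2*X)
Y - x(t(5, -2)) = 3138 - 1/(2*5) = 3138 - 1*⅒ = 3138 - ⅒ = 31379/10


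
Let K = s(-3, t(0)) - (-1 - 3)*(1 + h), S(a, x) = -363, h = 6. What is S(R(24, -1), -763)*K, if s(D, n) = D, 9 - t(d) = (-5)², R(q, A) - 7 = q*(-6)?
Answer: -9075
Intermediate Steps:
R(q, A) = 7 - 6*q (R(q, A) = 7 + q*(-6) = 7 - 6*q)
t(d) = -16 (t(d) = 9 - 1*(-5)² = 9 - 1*25 = 9 - 25 = -16)
K = 25 (K = -3 - (-1 - 3)*(1 + 6) = -3 - (-4)*7 = -3 - 1*(-28) = -3 + 28 = 25)
S(R(24, -1), -763)*K = -363*25 = -9075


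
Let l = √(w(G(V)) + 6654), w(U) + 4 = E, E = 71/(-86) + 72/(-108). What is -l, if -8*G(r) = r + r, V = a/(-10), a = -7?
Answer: -√442551270/258 ≈ -81.538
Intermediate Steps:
V = 7/10 (V = -7/(-10) = -7*(-⅒) = 7/10 ≈ 0.70000)
E = -385/258 (E = 71*(-1/86) + 72*(-1/108) = -71/86 - ⅔ = -385/258 ≈ -1.4922)
G(r) = -r/4 (G(r) = -(r + r)/8 = -r/4)
w(U) = -1417/258 (w(U) = -4 - 385/258 = -1417/258)
l = √442551270/258 (l = √(-1417/258 + 6654) = √(1715315/258) = √442551270/258 ≈ 81.538)
-l = -√442551270/258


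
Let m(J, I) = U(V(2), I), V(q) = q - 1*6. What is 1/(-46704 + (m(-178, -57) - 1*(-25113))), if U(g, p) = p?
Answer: -1/21648 ≈ -4.6194e-5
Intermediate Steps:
V(q) = -6 + q (V(q) = q - 6 = -6 + q)
m(J, I) = I
1/(-46704 + (m(-178, -57) - 1*(-25113))) = 1/(-46704 + (-57 - 1*(-25113))) = 1/(-46704 + (-57 + 25113)) = 1/(-46704 + 25056) = 1/(-21648) = -1/21648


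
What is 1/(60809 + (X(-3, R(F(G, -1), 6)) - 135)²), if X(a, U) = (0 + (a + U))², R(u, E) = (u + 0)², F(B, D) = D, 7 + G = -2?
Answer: 1/77970 ≈ 1.2825e-5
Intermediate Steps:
G = -9 (G = -7 - 2 = -9)
R(u, E) = u²
X(a, U) = (U + a)² (X(a, U) = (0 + (U + a))² = (U + a)²)
1/(60809 + (X(-3, R(F(G, -1), 6)) - 135)²) = 1/(60809 + (((-1)² - 3)² - 135)²) = 1/(60809 + ((1 - 3)² - 135)²) = 1/(60809 + ((-2)² - 135)²) = 1/(60809 + (4 - 135)²) = 1/(60809 + (-131)²) = 1/(60809 + 17161) = 1/77970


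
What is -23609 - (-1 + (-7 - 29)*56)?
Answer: -21592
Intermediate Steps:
-23609 - (-1 + (-7 - 29)*56) = -23609 - (-1 - 36*56) = -23609 - (-1 - 2016) = -23609 - 1*(-2017) = -23609 + 2017 = -21592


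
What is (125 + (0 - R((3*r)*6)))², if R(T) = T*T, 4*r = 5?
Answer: 2325625/16 ≈ 1.4535e+5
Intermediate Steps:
r = 5/4 (r = (¼)*5 = 5/4 ≈ 1.2500)
R(T) = T²
(125 + (0 - R((3*r)*6)))² = (125 + (0 - ((3*(5/4))*6)²))² = (125 + (0 - ((15/4)*6)²))² = (125 + (0 - (45/2)²))² = (125 + (0 - 1*2025/4))² = (125 + (0 - 2025/4))² = (125 - 2025/4)² = (-1525/4)² = 2325625/16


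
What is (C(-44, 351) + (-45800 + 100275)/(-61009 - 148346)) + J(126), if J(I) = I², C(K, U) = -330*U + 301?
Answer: -4172581658/41871 ≈ -99653.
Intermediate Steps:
C(K, U) = 301 - 330*U
(C(-44, 351) + (-45800 + 100275)/(-61009 - 148346)) + J(126) = ((301 - 330*351) + (-45800 + 100275)/(-61009 - 148346)) + 126² = ((301 - 115830) + 54475/(-209355)) + 15876 = (-115529 + 54475*(-1/209355)) + 15876 = (-115529 - 10895/41871) + 15876 = -4837325654/41871 + 15876 = -4172581658/41871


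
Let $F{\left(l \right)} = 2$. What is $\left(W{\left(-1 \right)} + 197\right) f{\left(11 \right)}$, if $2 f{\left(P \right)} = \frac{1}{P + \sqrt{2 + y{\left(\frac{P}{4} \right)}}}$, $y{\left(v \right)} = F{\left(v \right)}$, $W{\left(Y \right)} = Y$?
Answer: $\frac{98}{13} \approx 7.5385$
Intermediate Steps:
$y{\left(v \right)} = 2$
$f{\left(P \right)} = \frac{1}{2 \left(2 + P\right)}$ ($f{\left(P \right)} = \frac{1}{2 \left(P + \sqrt{2 + 2}\right)} = \frac{1}{2 \left(P + \sqrt{4}\right)} = \frac{1}{2 \left(P + 2\right)} = \frac{1}{2 \left(2 + P\right)}$)
$\left(W{\left(-1 \right)} + 197\right) f{\left(11 \right)} = \left(-1 + 197\right) \frac{1}{2 \left(2 + 11\right)} = 196 \frac{1}{2 \cdot 13} = 196 \cdot \frac{1}{2} \cdot \frac{1}{13} = 196 \cdot \frac{1}{26} = \frac{98}{13}$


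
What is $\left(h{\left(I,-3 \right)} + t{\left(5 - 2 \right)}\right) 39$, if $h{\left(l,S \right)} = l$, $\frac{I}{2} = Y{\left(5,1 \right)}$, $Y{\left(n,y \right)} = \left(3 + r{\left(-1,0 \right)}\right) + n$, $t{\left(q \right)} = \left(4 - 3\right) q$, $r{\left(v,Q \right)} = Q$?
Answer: $741$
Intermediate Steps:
$t{\left(q \right)} = q$ ($t{\left(q \right)} = 1 q = q$)
$Y{\left(n,y \right)} = 3 + n$ ($Y{\left(n,y \right)} = \left(3 + 0\right) + n = 3 + n$)
$I = 16$ ($I = 2 \left(3 + 5\right) = 2 \cdot 8 = 16$)
$\left(h{\left(I,-3 \right)} + t{\left(5 - 2 \right)}\right) 39 = \left(16 + \left(5 - 2\right)\right) 39 = \left(16 + 3\right) 39 = 19 \cdot 39 = 741$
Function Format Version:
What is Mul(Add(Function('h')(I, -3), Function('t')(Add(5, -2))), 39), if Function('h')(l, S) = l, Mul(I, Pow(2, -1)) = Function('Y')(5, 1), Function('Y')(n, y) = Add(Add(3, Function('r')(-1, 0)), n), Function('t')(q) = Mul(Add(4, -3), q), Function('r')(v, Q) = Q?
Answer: 741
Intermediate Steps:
Function('t')(q) = q (Function('t')(q) = Mul(1, q) = q)
Function('Y')(n, y) = Add(3, n) (Function('Y')(n, y) = Add(Add(3, 0), n) = Add(3, n))
I = 16 (I = Mul(2, Add(3, 5)) = Mul(2, 8) = 16)
Mul(Add(Function('h')(I, -3), Function('t')(Add(5, -2))), 39) = Mul(Add(16, Add(5, -2)), 39) = Mul(Add(16, 3), 39) = Mul(19, 39) = 741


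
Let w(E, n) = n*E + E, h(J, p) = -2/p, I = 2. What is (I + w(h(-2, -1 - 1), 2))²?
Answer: 25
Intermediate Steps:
w(E, n) = E + E*n (w(E, n) = E*n + E = E + E*n)
(I + w(h(-2, -1 - 1), 2))² = (2 + (-2/(-1 - 1))*(1 + 2))² = (2 - 2/(-2)*3)² = (2 - 2*(-½)*3)² = (2 + 1*3)² = (2 + 3)² = 5² = 25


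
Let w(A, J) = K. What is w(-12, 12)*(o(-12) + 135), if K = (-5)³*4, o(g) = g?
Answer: -61500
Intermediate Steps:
K = -500 (K = -125*4 = -500)
w(A, J) = -500
w(-12, 12)*(o(-12) + 135) = -500*(-12 + 135) = -500*123 = -61500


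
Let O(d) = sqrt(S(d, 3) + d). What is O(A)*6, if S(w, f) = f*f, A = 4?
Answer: 6*sqrt(13) ≈ 21.633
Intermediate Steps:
S(w, f) = f**2
O(d) = sqrt(9 + d) (O(d) = sqrt(3**2 + d) = sqrt(9 + d))
O(A)*6 = sqrt(9 + 4)*6 = sqrt(13)*6 = 6*sqrt(13)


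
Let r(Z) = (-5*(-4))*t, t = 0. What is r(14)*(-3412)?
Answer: 0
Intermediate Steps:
r(Z) = 0 (r(Z) = -5*(-4)*0 = 20*0 = 0)
r(14)*(-3412) = 0*(-3412) = 0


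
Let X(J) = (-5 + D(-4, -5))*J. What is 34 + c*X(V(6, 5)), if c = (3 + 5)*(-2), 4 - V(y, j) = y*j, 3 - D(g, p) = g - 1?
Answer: 1282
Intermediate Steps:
D(g, p) = 4 - g (D(g, p) = 3 - (g - 1) = 3 - (-1 + g) = 3 + (1 - g) = 4 - g)
V(y, j) = 4 - j*y (V(y, j) = 4 - y*j = 4 - j*y)
X(J) = 3*J (X(J) = (-5 + (4 - 1*(-4)))*J = (-5 + (4 + 4))*J = (-5 + 8)*J = 3*J)
c = -16 (c = 8*(-2) = -16)
34 + c*X(V(6, 5)) = 34 - 48*(4 - 1*5*6) = 34 - 48*(4 - 30) = 34 - 48*(-26) = 34 - 16*(-78) = 34 + 1248 = 1282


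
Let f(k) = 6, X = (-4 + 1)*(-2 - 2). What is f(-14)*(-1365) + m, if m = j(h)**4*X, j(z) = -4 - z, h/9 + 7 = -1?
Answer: 256568322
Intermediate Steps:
h = -72 (h = -63 + 9*(-1) = -63 - 9 = -72)
X = 12 (X = -3*(-4) = 12)
m = 256576512 (m = (-4 - 1*(-72))**4*12 = (-4 + 72)**4*12 = 68**4*12 = 21381376*12 = 256576512)
f(-14)*(-1365) + m = 6*(-1365) + 256576512 = -8190 + 256576512 = 256568322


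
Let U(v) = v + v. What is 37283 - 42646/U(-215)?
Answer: 8037168/215 ≈ 37382.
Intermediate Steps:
U(v) = 2*v
37283 - 42646/U(-215) = 37283 - 42646/(2*(-215)) = 37283 - 42646/(-430) = 37283 - 42646*(-1)/430 = 37283 - 1*(-21323/215) = 37283 + 21323/215 = 8037168/215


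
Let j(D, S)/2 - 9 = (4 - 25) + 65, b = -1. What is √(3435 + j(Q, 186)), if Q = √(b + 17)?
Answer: √3541 ≈ 59.506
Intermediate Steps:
Q = 4 (Q = √(-1 + 17) = √16 = 4)
j(D, S) = 106 (j(D, S) = 18 + 2*((4 - 25) + 65) = 18 + 2*(-21 + 65) = 18 + 2*44 = 18 + 88 = 106)
√(3435 + j(Q, 186)) = √(3435 + 106) = √3541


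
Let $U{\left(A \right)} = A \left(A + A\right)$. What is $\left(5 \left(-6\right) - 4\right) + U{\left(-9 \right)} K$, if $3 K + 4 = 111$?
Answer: $5744$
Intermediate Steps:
$K = \frac{107}{3}$ ($K = - \frac{4}{3} + \frac{1}{3} \cdot 111 = - \frac{4}{3} + 37 = \frac{107}{3} \approx 35.667$)
$U{\left(A \right)} = 2 A^{2}$ ($U{\left(A \right)} = A 2 A = 2 A^{2}$)
$\left(5 \left(-6\right) - 4\right) + U{\left(-9 \right)} K = \left(5 \left(-6\right) - 4\right) + 2 \left(-9\right)^{2} \cdot \frac{107}{3} = \left(-30 - 4\right) + 2 \cdot 81 \cdot \frac{107}{3} = -34 + 162 \cdot \frac{107}{3} = -34 + 5778 = 5744$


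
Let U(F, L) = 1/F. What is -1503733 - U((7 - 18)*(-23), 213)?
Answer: -380444450/253 ≈ -1.5037e+6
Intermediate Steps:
-1503733 - U((7 - 18)*(-23), 213) = -1503733 - 1/((7 - 18)*(-23)) = -1503733 - 1/((-11*(-23))) = -1503733 - 1/253 = -380444450/253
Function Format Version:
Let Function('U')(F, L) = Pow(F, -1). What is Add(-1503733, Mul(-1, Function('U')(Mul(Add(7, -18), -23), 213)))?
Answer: Rational(-380444450, 253) ≈ -1.5037e+6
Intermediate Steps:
Add(-1503733, Mul(-1, Function('U')(Mul(Add(7, -18), -23), 213))) = Add(-1503733, Mul(-1, Pow(Mul(Add(7, -18), -23), -1))) = Add(-1503733, Mul(-1, Pow(Mul(-11, -23), -1))) = Add(-1503733, Mul(-1, Pow(253, -1))) = Add(-1503733, Mul(-1, Rational(1, 253))) = Add(-1503733, Rational(-1, 253)) = Rational(-380444450, 253)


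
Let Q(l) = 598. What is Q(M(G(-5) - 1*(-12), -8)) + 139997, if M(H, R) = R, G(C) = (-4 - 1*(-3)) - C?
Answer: 140595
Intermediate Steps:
G(C) = -1 - C (G(C) = (-4 + 3) - C = -1 - C)
Q(M(G(-5) - 1*(-12), -8)) + 139997 = 598 + 139997 = 140595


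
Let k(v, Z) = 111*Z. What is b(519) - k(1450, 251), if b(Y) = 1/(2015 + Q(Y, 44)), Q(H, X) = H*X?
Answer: -692373710/24851 ≈ -27861.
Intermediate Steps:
b(Y) = 1/(2015 + 44*Y) (b(Y) = 1/(2015 + Y*44) = 1/(2015 + 44*Y))
b(519) - k(1450, 251) = 1/(2015 + 44*519) - 111*251 = 1/(2015 + 22836) - 1*27861 = 1/24851 - 27861 = -692373710/24851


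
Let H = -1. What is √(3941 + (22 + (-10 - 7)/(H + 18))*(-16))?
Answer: √3605 ≈ 60.042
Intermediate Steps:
√(3941 + (22 + (-10 - 7)/(H + 18))*(-16)) = √(3941 + (22 + (-10 - 7)/(-1 + 18))*(-16)) = √(3941 + (22 - 17/17)*(-16)) = √(3941 + (22 - 17*1/17)*(-16)) = √(3941 + (22 - 1)*(-16)) = √(3941 + 21*(-16)) = √(3941 - 336) = √3605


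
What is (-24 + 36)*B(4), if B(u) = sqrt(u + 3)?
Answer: 12*sqrt(7) ≈ 31.749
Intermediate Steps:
B(u) = sqrt(3 + u)
(-24 + 36)*B(4) = (-24 + 36)*sqrt(3 + 4) = 12*sqrt(7)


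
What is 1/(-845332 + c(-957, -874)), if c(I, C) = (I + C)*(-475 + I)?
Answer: 1/1776660 ≈ 5.6285e-7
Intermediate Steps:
c(I, C) = (-475 + I)*(C + I) (c(I, C) = (C + I)*(-475 + I) = (-475 + I)*(C + I))
1/(-845332 + c(-957, -874)) = 1/(-845332 + ((-957)**2 - 475*(-874) - 475*(-957) - 874*(-957))) = 1/(-845332 + (915849 + 415150 + 454575 + 836418)) = 1/(-845332 + 2621992) = 1/1776660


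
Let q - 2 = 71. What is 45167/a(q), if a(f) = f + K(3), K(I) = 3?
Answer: 45167/76 ≈ 594.30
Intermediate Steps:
q = 73 (q = 2 + 71 = 73)
a(f) = 3 + f (a(f) = f + 3 = 3 + f)
45167/a(q) = 45167/(3 + 73) = 45167/76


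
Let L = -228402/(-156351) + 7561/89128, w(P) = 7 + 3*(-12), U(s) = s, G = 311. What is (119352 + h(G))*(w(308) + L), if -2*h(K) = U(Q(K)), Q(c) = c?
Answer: -123083857399285/37612016 ≈ -3.2725e+6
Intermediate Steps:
w(P) = -29 (w(P) = 7 - 36 = -29)
h(K) = -K/2
L = 552286753/357314152 (L = -228402*(-1/156351) + 7561*(1/89128) = 76134/52117 + 7561/89128 = 552286753/357314152 ≈ 1.5457)
(119352 + h(G))*(w(308) + L) = (119352 - ½*311)*(-29 + 552286753/357314152) = (119352 - 311/2)*(-9809823655/357314152) = (238393/2)*(-9809823655/357314152) = -123083857399285/37612016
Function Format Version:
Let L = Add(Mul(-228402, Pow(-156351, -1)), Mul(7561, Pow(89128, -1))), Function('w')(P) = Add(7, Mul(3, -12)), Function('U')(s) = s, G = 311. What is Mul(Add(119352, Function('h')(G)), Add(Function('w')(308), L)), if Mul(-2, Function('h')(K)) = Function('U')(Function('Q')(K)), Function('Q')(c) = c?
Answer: Rational(-123083857399285, 37612016) ≈ -3.2725e+6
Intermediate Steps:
Function('w')(P) = -29 (Function('w')(P) = Add(7, -36) = -29)
Function('h')(K) = Mul(Rational(-1, 2), K)
L = Rational(552286753, 357314152) (L = Add(Mul(-228402, Rational(-1, 156351)), Mul(7561, Rational(1, 89128))) = Add(Rational(76134, 52117), Rational(7561, 89128)) = Rational(552286753, 357314152) ≈ 1.5457)
Mul(Add(119352, Function('h')(G)), Add(Function('w')(308), L)) = Mul(Add(119352, Mul(Rational(-1, 2), 311)), Add(-29, Rational(552286753, 357314152))) = Mul(Add(119352, Rational(-311, 2)), Rational(-9809823655, 357314152)) = Mul(Rational(238393, 2), Rational(-9809823655, 357314152)) = Rational(-123083857399285, 37612016)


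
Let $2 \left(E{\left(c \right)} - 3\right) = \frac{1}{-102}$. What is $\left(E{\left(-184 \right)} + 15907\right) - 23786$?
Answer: $- \frac{1606705}{204} \approx -7876.0$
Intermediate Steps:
$E{\left(c \right)} = \frac{611}{204}$ ($E{\left(c \right)} = 3 + \frac{1}{2 \left(-102\right)} = 3 + \frac{1}{2} \left(- \frac{1}{102}\right) = 3 - \frac{1}{204} = \frac{611}{204}$)
$\left(E{\left(-184 \right)} + 15907\right) - 23786 = \left(\frac{611}{204} + 15907\right) - 23786 = \frac{3245639}{204} - 23786 = - \frac{1606705}{204}$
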